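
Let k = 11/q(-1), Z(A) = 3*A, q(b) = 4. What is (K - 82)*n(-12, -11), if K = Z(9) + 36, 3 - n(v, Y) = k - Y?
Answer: 817/4 ≈ 204.25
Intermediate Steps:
k = 11/4 ≈ 2.7500
n(v, Y) = ¼ + Y (n(v, Y) = 3 - (11/4 - Y) = 3 + (-11/4 + Y) = ¼ + Y)
K = 63 (K = 3*9 + 36 = 27 + 36 = 63)
(K - 82)*n(-12, -11) = (63 - 82)*(¼ - 11) = -19*(-43/4) = 817/4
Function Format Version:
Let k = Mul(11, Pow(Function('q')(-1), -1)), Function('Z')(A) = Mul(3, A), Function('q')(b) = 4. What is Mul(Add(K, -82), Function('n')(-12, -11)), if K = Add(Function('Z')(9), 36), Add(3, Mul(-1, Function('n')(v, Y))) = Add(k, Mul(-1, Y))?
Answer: Rational(817, 4) ≈ 204.25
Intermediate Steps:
k = Rational(11, 4) (k = Mul(11, Pow(4, -1)) = Mul(11, Rational(1, 4)) = Rational(11, 4) ≈ 2.7500)
Function('n')(v, Y) = Add(Rational(1, 4), Y) (Function('n')(v, Y) = Add(3, Mul(-1, Add(Rational(11, 4), Mul(-1, Y)))) = Add(3, Add(Rational(-11, 4), Y)) = Add(Rational(1, 4), Y))
K = 63 (K = Add(Mul(3, 9), 36) = Add(27, 36) = 63)
Mul(Add(K, -82), Function('n')(-12, -11)) = Mul(Add(63, -82), Add(Rational(1, 4), -11)) = Mul(-19, Rational(-43, 4)) = Rational(817, 4)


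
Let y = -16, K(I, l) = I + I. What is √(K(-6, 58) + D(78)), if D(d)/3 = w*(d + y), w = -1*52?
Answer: 6*I*√269 ≈ 98.407*I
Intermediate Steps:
K(I, l) = 2*I
w = -52
D(d) = 2496 - 156*d (D(d) = 3*(-52*(d - 16)) = 3*(-52*(-16 + d)) = 3*(832 - 52*d) = 2496 - 156*d)
√(K(-6, 58) + D(78)) = √(2*(-6) + (2496 - 156*78)) = √(-12 + (2496 - 12168)) = √(-12 - 9672) = √(-9684) = 6*I*√269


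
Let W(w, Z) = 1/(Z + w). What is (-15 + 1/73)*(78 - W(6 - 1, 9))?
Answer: -596777/511 ≈ -1167.9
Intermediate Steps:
(-15 + 1/73)*(78 - W(6 - 1, 9)) = (-15 + 1/73)*(78 - 1/(9 + (6 - 1))) = (-15 + 1/73)*(78 - 1/(9 + 5)) = -1094*(78 - 1/14)/73 = -1094/73*1091/14 = -596777/511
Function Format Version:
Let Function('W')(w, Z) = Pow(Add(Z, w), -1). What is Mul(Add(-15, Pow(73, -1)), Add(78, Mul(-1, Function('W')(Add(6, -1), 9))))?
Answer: Rational(-596777, 511) ≈ -1167.9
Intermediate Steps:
Mul(Add(-15, Pow(73, -1)), Add(78, Mul(-1, Function('W')(Add(6, -1), 9)))) = Mul(Add(-15, Pow(73, -1)), Add(78, Mul(-1, Pow(Add(9, Add(6, -1)), -1)))) = Mul(Add(-15, Rational(1, 73)), Add(78, Mul(-1, Pow(Add(9, 5), -1)))) = Mul(Rational(-1094, 73), Add(78, Mul(-1, Pow(14, -1)))) = Mul(Rational(-1094, 73), Add(78, Mul(-1, Rational(1, 14)))) = Mul(Rational(-1094, 73), Add(78, Rational(-1, 14))) = Mul(Rational(-1094, 73), Rational(1091, 14)) = Rational(-596777, 511)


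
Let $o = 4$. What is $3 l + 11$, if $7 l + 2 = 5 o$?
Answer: $\frac{131}{7} \approx 18.714$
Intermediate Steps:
$l = \frac{18}{7}$ ($l = - \frac{2}{7} + \frac{5 \cdot 4}{7} = - \frac{2}{7} + \frac{1}{7} \cdot 20 = - \frac{2}{7} + \frac{20}{7} = \frac{18}{7} \approx 2.5714$)
$3 l + 11 = 3 \cdot \frac{18}{7} + 11 = \frac{54}{7} + 11 = \frac{131}{7}$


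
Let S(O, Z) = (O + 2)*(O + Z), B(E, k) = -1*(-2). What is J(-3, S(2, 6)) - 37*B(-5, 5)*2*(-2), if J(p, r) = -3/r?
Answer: 9469/32 ≈ 295.91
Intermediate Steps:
B(E, k) = 2
S(O, Z) = (2 + O)*(O + Z)
J(-3, S(2, 6)) - 37*B(-5, 5)*2*(-2) = -3/(2² + 2*2 + 2*6 + 2*6) - 37*2*2*(-2) = -3/(4 + 4 + 12 + 12) - 148*(-2) = -3/32 - 37*(-8) = -3*1/32 + 296 = -3/32 + 296 = 9469/32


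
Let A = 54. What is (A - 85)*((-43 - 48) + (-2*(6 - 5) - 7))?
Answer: 3100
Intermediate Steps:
(A - 85)*((-43 - 48) + (-2*(6 - 5) - 7)) = (54 - 85)*((-43 - 48) + (-2*(6 - 5) - 7)) = -31*(-91 + (-2*1 - 7)) = -31*(-91 + (-2 - 7)) = -31*(-91 - 9) = -31*(-100) = 3100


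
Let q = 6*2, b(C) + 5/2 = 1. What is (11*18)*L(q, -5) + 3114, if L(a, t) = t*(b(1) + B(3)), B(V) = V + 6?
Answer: -4311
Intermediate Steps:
b(C) = -3/2 (b(C) = -5/2 + 1 = -3/2)
B(V) = 6 + V
q = 12
L(a, t) = 15*t/2 (L(a, t) = t*(-3/2 + (6 + 3)) = t*(-3/2 + 9) = t*(15/2) = 15*t/2)
(11*18)*L(q, -5) + 3114 = (11*18)*((15/2)*(-5)) + 3114 = 198*(-75/2) + 3114 = -7425 + 3114 = -4311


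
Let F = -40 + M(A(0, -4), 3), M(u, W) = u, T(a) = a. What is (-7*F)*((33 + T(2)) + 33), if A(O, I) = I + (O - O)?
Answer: 20944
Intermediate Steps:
A(O, I) = I (A(O, I) = I + 0 = I)
F = -44 (F = -40 - 4 = -44)
(-7*F)*((33 + T(2)) + 33) = (-7*(-44))*((33 + 2) + 33) = 308*(35 + 33) = 308*68 = 20944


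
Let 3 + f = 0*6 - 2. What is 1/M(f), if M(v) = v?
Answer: -1/5 ≈ -0.20000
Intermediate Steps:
f = -5 (f = -3 + (0*6 - 2) = -3 + (0 - 2) = -3 - 2 = -5)
1/M(f) = 1/(-5) = -1/5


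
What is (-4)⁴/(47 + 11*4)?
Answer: 256/91 ≈ 2.8132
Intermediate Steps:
(-4)⁴/(47 + 11*4) = 256/(47 + 44) = 256/91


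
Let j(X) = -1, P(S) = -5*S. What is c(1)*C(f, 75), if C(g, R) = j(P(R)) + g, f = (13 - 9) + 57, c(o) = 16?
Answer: 960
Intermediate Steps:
f = 61 (f = 4 + 57 = 61)
C(g, R) = -1 + g
c(1)*C(f, 75) = 16*(-1 + 61) = 16*60 = 960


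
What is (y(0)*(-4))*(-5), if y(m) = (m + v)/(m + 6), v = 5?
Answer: 50/3 ≈ 16.667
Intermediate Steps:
y(m) = (5 + m)/(6 + m) (y(m) = (m + 5)/(m + 6) = (5 + m)/(6 + m))
(y(0)*(-4))*(-5) = (((5 + 0)/(6 + 0))*(-4))*(-5) = ((5/6)*(-4))*(-5) = (((⅙)*5)*(-4))*(-5) = ((⅚)*(-4))*(-5) = -10/3*(-5) = 50/3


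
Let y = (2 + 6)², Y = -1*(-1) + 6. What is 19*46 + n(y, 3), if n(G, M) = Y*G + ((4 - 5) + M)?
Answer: 1324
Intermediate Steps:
Y = 7 (Y = 1 + 6 = 7)
y = 64 (y = 8² = 64)
n(G, M) = -1 + M + 7*G (n(G, M) = 7*G + ((4 - 5) + M) = 7*G + (-1 + M) = -1 + M + 7*G)
19*46 + n(y, 3) = 19*46 + (-1 + 3 + 7*64) = 874 + (-1 + 3 + 448) = 874 + 450 = 1324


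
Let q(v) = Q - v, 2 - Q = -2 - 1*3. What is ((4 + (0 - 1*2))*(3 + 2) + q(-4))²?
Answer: 441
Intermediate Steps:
Q = 7 (Q = 2 - (-2 - 1*3) = 2 - (-2 - 3) = 2 - 1*(-5) = 2 + 5 = 7)
q(v) = 7 - v
((4 + (0 - 1*2))*(3 + 2) + q(-4))² = ((4 + (0 - 1*2))*(3 + 2) + (7 - 1*(-4)))² = ((4 + (0 - 2))*5 + (7 + 4))² = ((4 - 2)*5 + 11)² = (2*5 + 11)² = (10 + 11)² = 21² = 441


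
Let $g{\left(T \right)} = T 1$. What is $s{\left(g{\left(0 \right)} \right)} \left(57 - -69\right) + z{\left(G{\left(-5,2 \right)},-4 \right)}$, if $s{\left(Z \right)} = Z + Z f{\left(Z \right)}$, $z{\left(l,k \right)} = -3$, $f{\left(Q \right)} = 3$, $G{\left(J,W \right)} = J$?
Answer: $-3$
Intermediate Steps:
$g{\left(T \right)} = T$
$s{\left(Z \right)} = 4 Z$ ($s{\left(Z \right)} = Z + Z 3 = Z + 3 Z = 4 Z$)
$s{\left(g{\left(0 \right)} \right)} \left(57 - -69\right) + z{\left(G{\left(-5,2 \right)},-4 \right)} = 4 \cdot 0 \left(57 - -69\right) - 3 = 0 \left(57 + 69\right) - 3 = 0 \cdot 126 - 3 = 0 - 3 = -3$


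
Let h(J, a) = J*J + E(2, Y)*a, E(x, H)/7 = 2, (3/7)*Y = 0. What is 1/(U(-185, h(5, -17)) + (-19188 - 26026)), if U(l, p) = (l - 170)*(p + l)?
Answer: 1/96076 ≈ 1.0408e-5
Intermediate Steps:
Y = 0 (Y = (7/3)*0 = 0)
E(x, H) = 14 (E(x, H) = 7*2 = 14)
h(J, a) = J**2 + 14*a (h(J, a) = J*J + 14*a = J**2 + 14*a)
U(l, p) = (-170 + l)*(l + p)
1/(U(-185, h(5, -17)) + (-19188 - 26026)) = 1/(((-185)**2 - 170*(-185) - 170*(5**2 + 14*(-17)) - 185*(5**2 + 14*(-17))) + (-19188 - 26026)) = 1/((34225 + 31450 - 170*(25 - 238) - 185*(25 - 238)) - 45214) = 1/((34225 + 31450 - 170*(-213) - 185*(-213)) - 45214) = 1/((34225 + 31450 + 36210 + 39405) - 45214) = 1/(141290 - 45214) = 1/96076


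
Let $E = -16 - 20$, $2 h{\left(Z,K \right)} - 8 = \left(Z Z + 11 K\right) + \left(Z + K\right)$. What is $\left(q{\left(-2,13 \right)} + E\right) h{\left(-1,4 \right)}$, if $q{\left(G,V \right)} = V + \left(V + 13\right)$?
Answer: $84$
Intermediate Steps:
$q{\left(G,V \right)} = 13 + 2 V$ ($q{\left(G,V \right)} = V + \left(13 + V\right) = 13 + 2 V$)
$h{\left(Z,K \right)} = 4 + \frac{Z}{2} + \frac{Z^{2}}{2} + 6 K$ ($h{\left(Z,K \right)} = 4 + \frac{\left(Z Z + 11 K\right) + \left(Z + K\right)}{2} = 4 + \frac{\left(Z^{2} + 11 K\right) + \left(K + Z\right)}{2} = 4 + \frac{Z + Z^{2} + 12 K}{2} = 4 + \left(\frac{Z}{2} + \frac{Z^{2}}{2} + 6 K\right) = 4 + \frac{Z}{2} + \frac{Z^{2}}{2} + 6 K$)
$E = -36$
$\left(q{\left(-2,13 \right)} + E\right) h{\left(-1,4 \right)} = \left(\left(13 + 2 \cdot 13\right) - 36\right) \left(4 + \frac{1}{2} \left(-1\right) + \frac{\left(-1\right)^{2}}{2} + 6 \cdot 4\right) = \left(\left(13 + 26\right) - 36\right) \left(4 - \frac{1}{2} + \frac{1}{2} \cdot 1 + 24\right) = \left(39 - 36\right) \left(4 - \frac{1}{2} + \frac{1}{2} + 24\right) = 3 \cdot 28 = 84$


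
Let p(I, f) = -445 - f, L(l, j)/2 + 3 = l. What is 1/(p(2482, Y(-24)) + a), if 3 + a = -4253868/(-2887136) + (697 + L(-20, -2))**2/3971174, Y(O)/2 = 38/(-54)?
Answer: -38695453034616/17219959770977297 ≈ -0.0022471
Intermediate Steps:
Y(O) = -38/27 (Y(O) = 2*(38/(-54)) = 2*(38*(-1/54)) = 2*(-19/27) = -38/27)
L(l, j) = -6 + 2*l
a = -2034942141003/1433164927208 (a = -3 + (-4253868/(-2887136) + (697 + (-6 + 2*(-20)))**2/3971174) = -3 + (-4253868*(-1/2887136) + (697 + (-6 - 40))**2*(1/3971174)) = -3 + (1063467/721784 + (697 - 46)**2*(1/3971174)) = -3 + (1063467/721784 + 651**2*(1/3971174)) = -3 + (1063467/721784 + 423801*(1/3971174)) = -3 + (1063467/721784 + 423801/3971174) = -3 + 2264552640621/1433164927208 = -2034942141003/1433164927208 ≈ -1.4199)
1/(p(2482, Y(-24)) + a) = 1/((-445 - 1*(-38/27)) - 2034942141003/1433164927208) = 1/((-445 + 38/27) - 2034942141003/1433164927208) = 1/(-11977/27 - 2034942141003/1433164927208) = 1/(-17219959770977297/38695453034616) = -38695453034616/17219959770977297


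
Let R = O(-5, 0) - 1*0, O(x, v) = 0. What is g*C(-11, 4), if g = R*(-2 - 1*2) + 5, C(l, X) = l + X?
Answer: -35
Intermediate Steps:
C(l, X) = X + l
R = 0 (R = 0 - 1*0 = 0 + 0 = 0)
g = 5 (g = 0*(-2 - 1*2) + 5 = 0*(-2 - 2) + 5 = 0*(-4) + 5 = 0 + 5 = 5)
g*C(-11, 4) = 5*(4 - 11) = 5*(-7) = -35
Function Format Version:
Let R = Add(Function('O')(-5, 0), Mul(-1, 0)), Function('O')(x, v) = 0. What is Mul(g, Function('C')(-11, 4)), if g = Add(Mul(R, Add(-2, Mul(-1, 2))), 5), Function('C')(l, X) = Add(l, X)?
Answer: -35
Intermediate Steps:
Function('C')(l, X) = Add(X, l)
R = 0 (R = Add(0, Mul(-1, 0)) = Add(0, 0) = 0)
g = 5 (g = Add(Mul(0, Add(-2, Mul(-1, 2))), 5) = Add(Mul(0, Add(-2, -2)), 5) = Add(Mul(0, -4), 5) = Add(0, 5) = 5)
Mul(g, Function('C')(-11, 4)) = Mul(5, Add(4, -11)) = Mul(5, -7) = -35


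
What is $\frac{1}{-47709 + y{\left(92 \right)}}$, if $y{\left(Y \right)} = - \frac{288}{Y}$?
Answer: $- \frac{23}{1097379} \approx -2.0959 \cdot 10^{-5}$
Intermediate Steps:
$\frac{1}{-47709 + y{\left(92 \right)}} = \frac{1}{-47709 - \frac{288}{92}} = \frac{1}{-47709 - \frac{72}{23}} = \frac{1}{- \frac{1097379}{23}} = - \frac{23}{1097379}$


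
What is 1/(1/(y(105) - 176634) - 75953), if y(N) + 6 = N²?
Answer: -165615/12578956096 ≈ -1.3166e-5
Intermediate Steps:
y(N) = -6 + N²
1/(1/(y(105) - 176634) - 75953) = 1/(1/((-6 + 105²) - 176634) - 75953) = 1/(1/((-6 + 11025) - 176634) - 75953) = 1/(1/(11019 - 176634) - 75953) = 1/(1/(-165615) - 75953) = 1/(-1/165615 - 75953) = 1/(-12578956096/165615) = -165615/12578956096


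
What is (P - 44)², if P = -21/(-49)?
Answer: 93025/49 ≈ 1898.5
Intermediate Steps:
P = 3/7 (P = -21*(-1/49) = 3/7 ≈ 0.42857)
(P - 44)² = (3/7 - 44)² = (-305/7)² = 93025/49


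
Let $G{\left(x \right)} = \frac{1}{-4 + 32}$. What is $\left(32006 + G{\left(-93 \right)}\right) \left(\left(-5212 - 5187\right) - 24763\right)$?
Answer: $- \frac{15755547189}{14} \approx -1.1254 \cdot 10^{9}$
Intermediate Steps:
$G{\left(x \right)} = \frac{1}{28}$
$\left(32006 + G{\left(-93 \right)}\right) \left(\left(-5212 - 5187\right) - 24763\right) = \left(32006 + \frac{1}{28}\right) \left(\left(-5212 - 5187\right) - 24763\right) = \frac{896169 \left(\left(-5212 - 5187\right) - 24763\right)}{28} = \frac{896169 \left(-10399 - 24763\right)}{28} = \frac{896169}{28} \left(-35162\right) = - \frac{15755547189}{14}$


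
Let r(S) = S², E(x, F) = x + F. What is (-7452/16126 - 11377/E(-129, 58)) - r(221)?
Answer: -27868685588/572473 ≈ -48681.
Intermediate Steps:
E(x, F) = F + x
(-7452/16126 - 11377/E(-129, 58)) - r(221) = (-7452/16126 - 11377/(58 - 129)) - 1*221² = (-7452*1/16126 - 11377/(-71)) - 1*48841 = (-3726/8063 - 11377*(-1/71)) - 48841 = (-3726/8063 + 11377/71) - 48841 = 91468205/572473 - 48841 = -27868685588/572473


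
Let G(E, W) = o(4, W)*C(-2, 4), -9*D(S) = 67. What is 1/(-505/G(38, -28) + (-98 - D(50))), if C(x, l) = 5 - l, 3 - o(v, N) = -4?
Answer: -63/10250 ≈ -0.0061463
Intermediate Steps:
o(v, N) = 7 (o(v, N) = 3 - 1*(-4) = 3 + 4 = 7)
D(S) = -67/9 (D(S) = -1/9*67 = -67/9)
G(E, W) = 7 (G(E, W) = 7*(5 - 1*4) = 7*(5 - 4) = 7*1 = 7)
1/(-505/G(38, -28) + (-98 - D(50))) = 1/(-505/7 + (-98 - 1*(-67/9))) = 1/(-505*1/7 + (-98 + 67/9)) = 1/(-505/7 - 815/9) = 1/(-10250/63) = -63/10250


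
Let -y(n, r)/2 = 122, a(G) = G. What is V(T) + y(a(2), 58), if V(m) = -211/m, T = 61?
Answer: -15095/61 ≈ -247.46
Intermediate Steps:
y(n, r) = -244 (y(n, r) = -2*122 = -244)
V(T) + y(a(2), 58) = -211/61 - 244 = -15095/61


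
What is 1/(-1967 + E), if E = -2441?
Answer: -1/4408 ≈ -0.00022686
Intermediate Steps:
1/(-1967 + E) = 1/(-1967 - 2441) = 1/(-4408) = -1/4408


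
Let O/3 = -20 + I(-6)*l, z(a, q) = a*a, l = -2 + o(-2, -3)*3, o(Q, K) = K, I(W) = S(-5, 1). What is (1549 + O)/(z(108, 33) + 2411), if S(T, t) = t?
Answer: 1456/14075 ≈ 0.10345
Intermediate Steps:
I(W) = 1
l = -11 (l = -2 - 3*3 = -2 - 9 = -11)
z(a, q) = a**2
O = -93 (O = 3*(-20 + 1*(-11)) = 3*(-20 - 11) = 3*(-31) = -93)
(1549 + O)/(z(108, 33) + 2411) = (1549 - 93)/(108**2 + 2411) = 1456/(11664 + 2411) = 1456/14075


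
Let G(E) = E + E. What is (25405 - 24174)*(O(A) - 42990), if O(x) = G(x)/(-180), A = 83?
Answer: -4762964273/90 ≈ -5.2922e+7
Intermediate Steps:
G(E) = 2*E
O(x) = -x/90 (O(x) = (2*x)/(-180) = (2*x)*(-1/180) = -x/90)
(25405 - 24174)*(O(A) - 42990) = (25405 - 24174)*(-1/90*83 - 42990) = 1231*(-83/90 - 42990) = 1231*(-3869183/90) = -4762964273/90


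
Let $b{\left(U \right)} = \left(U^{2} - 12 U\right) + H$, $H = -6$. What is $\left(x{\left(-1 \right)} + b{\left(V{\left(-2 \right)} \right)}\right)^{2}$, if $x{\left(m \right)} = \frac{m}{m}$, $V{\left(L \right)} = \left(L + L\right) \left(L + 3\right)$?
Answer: $3481$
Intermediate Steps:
$V{\left(L \right)} = 2 L \left(3 + L\right)$
$b{\left(U \right)} = -6 + U^{2} - 12 U$ ($b{\left(U \right)} = \left(U^{2} - 12 U\right) - 6 = -6 + U^{2} - 12 U$)
$x{\left(m \right)} = 1$
$\left(x{\left(-1 \right)} + b{\left(V{\left(-2 \right)} \right)}\right)^{2} = \left(1 - \left(6 - 16 \left(3 - 2\right)^{2} + 12 \cdot 2 \left(-2\right) \left(3 - 2\right)\right)\right)^{2} = \left(1 - \left(6 - 16 + 12 \cdot 2 \left(-2\right) 1\right)\right)^{2} = \left(1 - \left(-42 - 16\right)\right)^{2} = \left(1 + \left(-6 + 16 + 48\right)\right)^{2} = \left(1 + 58\right)^{2} = 59^{2} = 3481$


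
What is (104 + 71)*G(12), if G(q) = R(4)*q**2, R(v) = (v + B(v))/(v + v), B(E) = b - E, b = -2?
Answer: -6300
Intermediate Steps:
B(E) = -2 - E
R(v) = -1/v (R(v) = (v + (-2 - v))/(v + v) = -2*1/(2*v) = -1/v)
G(q) = -q**2/4 (G(q) = (-1/4)*q**2 = (-1*1/4)*q**2 = -q**2/4)
(104 + 71)*G(12) = (104 + 71)*(-1/4*12**2) = 175*(-1/4*144) = 175*(-36) = -6300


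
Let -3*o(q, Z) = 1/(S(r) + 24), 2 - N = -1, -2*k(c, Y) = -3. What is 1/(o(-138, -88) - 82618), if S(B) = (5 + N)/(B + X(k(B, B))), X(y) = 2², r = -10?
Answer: -68/5618025 ≈ -1.2104e-5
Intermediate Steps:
k(c, Y) = 3/2 (k(c, Y) = -½*(-3) = 3/2)
X(y) = 4
N = 3 (N = 2 - 1*(-1) = 2 + 1 = 3)
S(B) = 8/(4 + B) (S(B) = (5 + 3)/(B + 4) = 8/(4 + B))
o(q, Z) = -1/68 (o(q, Z) = -1/(3*(8/(4 - 10) + 24)) = -1/(3*(8/(-6) + 24)) = -1/(3*(8*(-⅙) + 24)) = -1/(3*(-4/3 + 24)) = -1/(3*68/3) = -⅓*3/68 = -1/68)
1/(o(-138, -88) - 82618) = 1/(-1/68 - 82618) = 1/(-5618025/68) = -68/5618025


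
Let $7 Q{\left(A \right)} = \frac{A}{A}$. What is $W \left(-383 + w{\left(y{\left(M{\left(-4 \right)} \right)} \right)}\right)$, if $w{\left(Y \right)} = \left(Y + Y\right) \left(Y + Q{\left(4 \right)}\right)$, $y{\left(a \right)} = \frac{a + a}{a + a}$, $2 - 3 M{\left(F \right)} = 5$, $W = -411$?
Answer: $\frac{1095315}{7} \approx 1.5647 \cdot 10^{5}$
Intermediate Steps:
$M{\left(F \right)} = -1$ ($M{\left(F \right)} = \frac{2}{3} - \frac{5}{3} = -1$)
$Q{\left(A \right)} = \frac{1}{7}$ ($Q{\left(A \right)} = \frac{A \frac{1}{A}}{7} = \frac{1}{7} \cdot 1 = \frac{1}{7}$)
$y{\left(a \right)} = 1$ ($y{\left(a \right)} = \frac{2 a}{2 a} = 2 a \frac{1}{2 a} = 1$)
$w{\left(Y \right)} = 2 Y \left(\frac{1}{7} + Y\right)$ ($w{\left(Y \right)} = \left(Y + Y\right) \left(Y + \frac{1}{7}\right) = 2 Y \left(\frac{1}{7} + Y\right)$)
$W \left(-383 + w{\left(y{\left(M{\left(-4 \right)} \right)} \right)}\right) = - 411 \left(-383 + \frac{2}{7} \cdot 1 \left(1 + 7 \cdot 1\right)\right) = - 411 \left(-383 + \frac{2}{7} \cdot 1 \left(1 + 7\right)\right) = - 411 \left(-383 + \frac{2}{7} \cdot 1 \cdot 8\right) = - 411 \left(-383 + \frac{16}{7}\right) = \left(-411\right) \left(- \frac{2665}{7}\right) = \frac{1095315}{7}$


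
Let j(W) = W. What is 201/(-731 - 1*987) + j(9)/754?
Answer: -34023/323843 ≈ -0.10506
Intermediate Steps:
201/(-731 - 1*987) + j(9)/754 = 201/(-731 - 1*987) + 9/754 = 201/(-731 - 987) + 9*(1/754) = 201/(-1718) + 9/754 = 201*(-1/1718) + 9/754 = -201/1718 + 9/754 = -34023/323843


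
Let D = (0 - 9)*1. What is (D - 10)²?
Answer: 361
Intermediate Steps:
D = -9 (D = -9*1 = -9)
(D - 10)² = (-9 - 10)² = (-19)² = 361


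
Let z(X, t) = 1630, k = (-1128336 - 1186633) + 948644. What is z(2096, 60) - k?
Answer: 1367955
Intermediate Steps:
k = -1366325 (k = -2314969 + 948644 = -1366325)
z(2096, 60) - k = 1630 - 1*(-1366325) = 1630 + 1366325 = 1367955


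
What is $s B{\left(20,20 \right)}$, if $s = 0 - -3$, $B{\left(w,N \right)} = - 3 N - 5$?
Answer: $-195$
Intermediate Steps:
$B{\left(w,N \right)} = -5 - 3 N$
$s = 3$ ($s = 0 + 3 = 3$)
$s B{\left(20,20 \right)} = 3 \left(-5 - 60\right) = 3 \left(-65\right) = -195$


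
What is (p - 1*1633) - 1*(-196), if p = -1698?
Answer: -3135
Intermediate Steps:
(p - 1*1633) - 1*(-196) = (-1698 - 1*1633) - 1*(-196) = (-1698 - 1633) + 196 = -3331 + 196 = -3135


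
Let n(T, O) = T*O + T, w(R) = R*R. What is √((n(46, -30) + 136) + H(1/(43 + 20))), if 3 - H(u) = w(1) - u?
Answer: I*√527429/21 ≈ 34.583*I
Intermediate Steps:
w(R) = R²
H(u) = 2 + u (H(u) = 3 - (1² - u) = 3 - (1 - u) = 3 + (-1 + u) = 2 + u)
n(T, O) = T + O*T (n(T, O) = O*T + T = T + O*T)
√((n(46, -30) + 136) + H(1/(43 + 20))) = √((46*(1 - 30) + 136) + (2 + 1/(43 + 20))) = √((46*(-29) + 136) + (2 + 1/63)) = √((-1334 + 136) + (2 + 1/63)) = √(-1198 + 127/63) = √(-75347/63) = I*√527429/21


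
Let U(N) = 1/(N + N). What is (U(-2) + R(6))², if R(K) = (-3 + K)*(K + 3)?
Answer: 11449/16 ≈ 715.56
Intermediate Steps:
R(K) = (-3 + K)*(3 + K)
U(N) = 1/(2*N)
(U(-2) + R(6))² = ((½)/(-2) + (-9 + 6²))² = ((½)*(-½) + (-9 + 36))² = (-¼ + 27)² = (107/4)² = 11449/16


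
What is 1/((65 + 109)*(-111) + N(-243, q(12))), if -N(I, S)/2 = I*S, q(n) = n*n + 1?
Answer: 1/51156 ≈ 1.9548e-5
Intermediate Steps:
q(n) = 1 + n**2 (q(n) = n**2 + 1 = 1 + n**2)
N(I, S) = -2*I*S
1/((65 + 109)*(-111) + N(-243, q(12))) = 1/((65 + 109)*(-111) - 2*(-243)*(1 + 12**2)) = 1/(174*(-111) - 2*(-243)*(1 + 144)) = 1/(-19314 - 2*(-243)*145) = 1/(-19314 + 70470) = 1/51156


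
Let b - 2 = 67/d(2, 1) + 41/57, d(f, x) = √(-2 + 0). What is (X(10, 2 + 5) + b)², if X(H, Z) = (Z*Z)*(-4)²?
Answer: 4007204537/6498 - 3004481*I*√2/57 ≈ 6.1668e+5 - 74544.0*I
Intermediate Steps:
d(f, x) = I*√2 (d(f, x) = √(-2) = I*√2)
X(H, Z) = 16*Z² (X(H, Z) = Z²*16 = 16*Z²)
b = 155/57 - 67*I*√2/2 (b = 2 + (67/((I*√2)) + 41/57) = 2 + (67*(-I*√2/2) + 41*(1/57)) = 2 + (-67*I*√2/2 + 41/57) = 2 + (41/57 - 67*I*√2/2) = 155/57 - 67*I*√2/2 ≈ 2.7193 - 47.376*I)
(X(10, 2 + 5) + b)² = (16*(2 + 5)² + (155/57 - 67*I*√2/2))² = (16*7² + (155/57 - 67*I*√2/2))² = (16*49 + (155/57 - 67*I*√2/2))² = (784 + (155/57 - 67*I*√2/2))² = (44843/57 - 67*I*√2/2)²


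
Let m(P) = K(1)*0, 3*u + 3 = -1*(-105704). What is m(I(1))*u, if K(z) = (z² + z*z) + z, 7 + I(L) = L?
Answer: 0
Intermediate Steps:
I(L) = -7 + L
K(z) = z + 2*z² (K(z) = (z² + z²) + z = 2*z² + z = z + 2*z²)
u = 105701/3 (u = -1 + (-1*(-105704))/3 = -1 + (⅓)*105704 = -1 + 105704/3 = 105701/3 ≈ 35234.)
m(P) = 0 (m(P) = (1*(1 + 2*1))*0 = (1*(1 + 2))*0 = (1*3)*0 = 3*0 = 0)
m(I(1))*u = 0*(105701/3) = 0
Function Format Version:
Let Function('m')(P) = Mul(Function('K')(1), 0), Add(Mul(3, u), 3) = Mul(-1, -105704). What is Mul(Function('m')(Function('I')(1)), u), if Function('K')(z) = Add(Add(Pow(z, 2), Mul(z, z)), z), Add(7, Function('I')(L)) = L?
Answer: 0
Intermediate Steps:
Function('I')(L) = Add(-7, L)
Function('K')(z) = Add(z, Mul(2, Pow(z, 2))) (Function('K')(z) = Add(Add(Pow(z, 2), Pow(z, 2)), z) = Add(Mul(2, Pow(z, 2)), z) = Add(z, Mul(2, Pow(z, 2))))
u = Rational(105701, 3) (u = Add(-1, Mul(Rational(1, 3), Mul(-1, -105704))) = Add(-1, Mul(Rational(1, 3), 105704)) = Add(-1, Rational(105704, 3)) = Rational(105701, 3) ≈ 35234.)
Function('m')(P) = 0 (Function('m')(P) = Mul(Mul(1, Add(1, Mul(2, 1))), 0) = Mul(Mul(1, Add(1, 2)), 0) = Mul(Mul(1, 3), 0) = Mul(3, 0) = 0)
Mul(Function('m')(Function('I')(1)), u) = Mul(0, Rational(105701, 3)) = 0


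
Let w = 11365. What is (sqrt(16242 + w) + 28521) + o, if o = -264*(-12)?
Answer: 31689 + sqrt(27607) ≈ 31855.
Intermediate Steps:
o = 3168
(sqrt(16242 + w) + 28521) + o = (sqrt(16242 + 11365) + 28521) + 3168 = (sqrt(27607) + 28521) + 3168 = (28521 + sqrt(27607)) + 3168 = 31689 + sqrt(27607)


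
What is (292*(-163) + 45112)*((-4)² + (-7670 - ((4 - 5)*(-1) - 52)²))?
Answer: 25473420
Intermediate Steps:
(292*(-163) + 45112)*((-4)² + (-7670 - ((4 - 5)*(-1) - 52)²)) = (-47596 + 45112)*(16 + (-7670 - (-1*(-1) - 52)²)) = -2484*(16 + (-7670 - (1 - 52)²)) = -2484*(16 + (-7670 - 1*(-51)²)) = -2484*(16 + (-7670 - 1*2601)) = -2484*(16 + (-7670 - 2601)) = -2484*(16 - 10271) = -2484*(-10255) = 25473420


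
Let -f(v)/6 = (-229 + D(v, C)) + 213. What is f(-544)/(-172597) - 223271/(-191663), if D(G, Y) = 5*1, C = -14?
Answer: 38523255029/33080458811 ≈ 1.1645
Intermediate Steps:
D(G, Y) = 5
f(v) = 66 (f(v) = -6*((-229 + 5) + 213) = -6*(-224 + 213) = -6*(-11) = 66)
f(-544)/(-172597) - 223271/(-191663) = 66/(-172597) - 223271/(-191663) = 66*(-1/172597) - 223271*(-1/191663) = -66/172597 + 223271/191663 = 38523255029/33080458811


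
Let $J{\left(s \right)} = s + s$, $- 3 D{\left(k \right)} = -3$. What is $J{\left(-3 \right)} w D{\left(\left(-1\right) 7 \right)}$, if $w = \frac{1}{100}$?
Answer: $- \frac{3}{50} \approx -0.06$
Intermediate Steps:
$D{\left(k \right)} = 1$ ($D{\left(k \right)} = \left(- \frac{1}{3}\right) \left(-3\right) = 1$)
$w = \frac{1}{100} \approx 0.01$
$J{\left(s \right)} = 2 s$
$J{\left(-3 \right)} w D{\left(\left(-1\right) 7 \right)} = 2 \left(-3\right) \frac{1}{100} \cdot 1 = \left(-6\right) \frac{1}{100} \cdot 1 = \left(- \frac{3}{50}\right) 1 = - \frac{3}{50}$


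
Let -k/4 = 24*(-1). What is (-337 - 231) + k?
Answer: -472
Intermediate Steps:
k = 96 (k = -96*(-1) = -4*(-24) = 96)
(-337 - 231) + k = (-337 - 231) + 96 = -568 + 96 = -472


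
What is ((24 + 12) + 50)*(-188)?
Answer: -16168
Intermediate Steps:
((24 + 12) + 50)*(-188) = (36 + 50)*(-188) = 86*(-188) = -16168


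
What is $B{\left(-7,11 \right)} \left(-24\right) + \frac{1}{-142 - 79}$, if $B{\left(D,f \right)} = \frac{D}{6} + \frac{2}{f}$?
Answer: $\frac{57449}{2431} \approx 23.632$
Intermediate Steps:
$B{\left(D,f \right)} = \frac{2}{f} + \frac{D}{6}$ ($B{\left(D,f \right)} = D \frac{1}{6} + \frac{2}{f} = \frac{D}{6} + \frac{2}{f} = \frac{2}{f} + \frac{D}{6}$)
$B{\left(-7,11 \right)} \left(-24\right) + \frac{1}{-142 - 79} = \left(\frac{2}{11} + \frac{1}{6} \left(-7\right)\right) \left(-24\right) + \frac{1}{-142 - 79} = \left(2 \cdot \frac{1}{11} - \frac{7}{6}\right) \left(-24\right) + \frac{1}{-221} = \left(\frac{2}{11} - \frac{7}{6}\right) \left(-24\right) - \frac{1}{221} = \left(- \frac{65}{66}\right) \left(-24\right) - \frac{1}{221} = \frac{260}{11} - \frac{1}{221} = \frac{57449}{2431}$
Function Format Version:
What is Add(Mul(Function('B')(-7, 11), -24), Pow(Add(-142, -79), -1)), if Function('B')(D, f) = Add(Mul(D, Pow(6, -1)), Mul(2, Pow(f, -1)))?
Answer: Rational(57449, 2431) ≈ 23.632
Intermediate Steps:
Function('B')(D, f) = Add(Mul(2, Pow(f, -1)), Mul(Rational(1, 6), D)) (Function('B')(D, f) = Add(Mul(D, Rational(1, 6)), Mul(2, Pow(f, -1))) = Add(Mul(Rational(1, 6), D), Mul(2, Pow(f, -1))) = Add(Mul(2, Pow(f, -1)), Mul(Rational(1, 6), D)))
Add(Mul(Function('B')(-7, 11), -24), Pow(Add(-142, -79), -1)) = Add(Mul(Add(Mul(2, Pow(11, -1)), Mul(Rational(1, 6), -7)), -24), Pow(Add(-142, -79), -1)) = Add(Mul(Add(Mul(2, Rational(1, 11)), Rational(-7, 6)), -24), Pow(-221, -1)) = Add(Mul(Add(Rational(2, 11), Rational(-7, 6)), -24), Rational(-1, 221)) = Add(Mul(Rational(-65, 66), -24), Rational(-1, 221)) = Add(Rational(260, 11), Rational(-1, 221)) = Rational(57449, 2431)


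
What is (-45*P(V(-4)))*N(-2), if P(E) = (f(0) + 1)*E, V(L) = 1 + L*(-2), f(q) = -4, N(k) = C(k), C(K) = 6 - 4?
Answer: 2430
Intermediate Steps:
C(K) = 2
N(k) = 2
V(L) = 1 - 2*L
P(E) = -3*E (P(E) = (-4 + 1)*E = -3*E)
(-45*P(V(-4)))*N(-2) = -(-135)*(1 - 2*(-4))*2 = -(-135)*(1 + 8)*2 = -(-135)*9*2 = -45*(-27)*2 = 1215*2 = 2430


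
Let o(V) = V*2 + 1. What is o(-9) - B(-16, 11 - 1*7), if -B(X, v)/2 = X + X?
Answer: -81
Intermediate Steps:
B(X, v) = -4*X (B(X, v) = -2*(X + X) = -4*X)
o(V) = 1 + 2*V (o(V) = 2*V + 1 = 1 + 2*V)
o(-9) - B(-16, 11 - 1*7) = (1 + 2*(-9)) - (-4)*(-16) = (1 - 18) - 1*64 = -17 - 64 = -81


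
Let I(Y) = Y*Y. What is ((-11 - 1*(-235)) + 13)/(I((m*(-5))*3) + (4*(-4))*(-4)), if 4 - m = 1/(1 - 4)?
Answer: 237/4289 ≈ 0.055258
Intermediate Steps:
m = 13/3 (m = 4 - 1/(1 - 4) = 4 - 1/(-3) = 4 - 1*(-1/3) = 4 + 1/3 = 13/3 ≈ 4.3333)
I(Y) = Y**2
((-11 - 1*(-235)) + 13)/(I((m*(-5))*3) + (4*(-4))*(-4)) = ((-11 - 1*(-235)) + 13)/((((13/3)*(-5))*3)**2 + (4*(-4))*(-4)) = ((-11 + 235) + 13)/((-65/3*3)**2 - 16*(-4)) = (224 + 13)/((-65)**2 + 64) = 237/(4225 + 64) = 237/4289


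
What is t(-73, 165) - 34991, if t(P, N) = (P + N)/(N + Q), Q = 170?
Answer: -11721893/335 ≈ -34991.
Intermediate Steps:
t(P, N) = (N + P)/(170 + N) (t(P, N) = (P + N)/(N + 170) = (N + P)/(170 + N))
t(-73, 165) - 34991 = (165 - 73)/(170 + 165) - 34991 = 92/335 - 34991 = -11721893/335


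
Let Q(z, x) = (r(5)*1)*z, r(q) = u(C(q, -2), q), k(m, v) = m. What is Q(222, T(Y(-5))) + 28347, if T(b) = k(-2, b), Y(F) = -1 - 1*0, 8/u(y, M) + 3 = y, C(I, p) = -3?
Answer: 28051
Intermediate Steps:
u(y, M) = 8/(-3 + y)
Y(F) = -1 (Y(F) = -1 + 0 = -1)
r(q) = -4/3 (r(q) = 8/(-3 - 3) = 8/(-6) = 8*(-⅙) = -4/3)
T(b) = -2
Q(z, x) = -4*z/3 (Q(z, x) = (-4/3*1)*z = -4*z/3)
Q(222, T(Y(-5))) + 28347 = -4/3*222 + 28347 = -296 + 28347 = 28051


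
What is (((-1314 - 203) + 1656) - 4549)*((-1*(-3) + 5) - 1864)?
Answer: 8184960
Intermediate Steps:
(((-1314 - 203) + 1656) - 4549)*((-1*(-3) + 5) - 1864) = ((-1517 + 1656) - 4549)*((3 + 5) - 1864) = (139 - 4549)*(8 - 1864) = -4410*(-1856) = 8184960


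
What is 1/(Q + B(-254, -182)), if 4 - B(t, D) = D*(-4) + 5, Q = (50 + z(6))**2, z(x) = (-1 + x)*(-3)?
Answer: 1/496 ≈ 0.0020161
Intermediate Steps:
z(x) = 3 - 3*x
Q = 1225 (Q = (50 + (3 - 3*6))**2 = (50 + (3 - 18))**2 = (50 - 15)**2 = 35**2 = 1225)
B(t, D) = -1 + 4*D (B(t, D) = 4 - (D*(-4) + 5) = 4 - (-4*D + 5) = 4 - (5 - 4*D) = 4 + (-5 + 4*D) = -1 + 4*D)
1/(Q + B(-254, -182)) = 1/(1225 + (-1 + 4*(-182))) = 1/(1225 + (-1 - 728)) = 1/(1225 - 729) = 1/496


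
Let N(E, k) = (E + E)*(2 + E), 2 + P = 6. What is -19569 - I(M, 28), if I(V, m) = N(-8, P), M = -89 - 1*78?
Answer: -19665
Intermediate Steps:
P = 4 (P = -2 + 6 = 4)
M = -167 (M = -89 - 78 = -167)
N(E, k) = 2*E*(2 + E) (N(E, k) = (2*E)*(2 + E) = 2*E*(2 + E))
I(V, m) = 96 (I(V, m) = 2*(-8)*(2 - 8) = 2*(-8)*(-6) = 96)
-19569 - I(M, 28) = -19569 - 1*96 = -19569 - 96 = -19665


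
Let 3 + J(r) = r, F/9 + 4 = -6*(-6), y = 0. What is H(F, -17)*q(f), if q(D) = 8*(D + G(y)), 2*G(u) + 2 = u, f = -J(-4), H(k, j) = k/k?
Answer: 48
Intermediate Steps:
F = 288 (F = -36 + 9*(-6*(-6)) = -36 + 9*36 = -36 + 324 = 288)
J(r) = -3 + r
H(k, j) = 1
f = 7 (f = -(-3 - 4) = -1*(-7) = 7)
G(u) = -1 + u/2
q(D) = -8 + 8*D (q(D) = 8*(D + (-1 + (½)*0)) = 8*(D + (-1 + 0)) = 8*(D - 1) = 8*(-1 + D) = -8 + 8*D)
H(F, -17)*q(f) = 1*(-8 + 8*7) = 1*(-8 + 56) = 1*48 = 48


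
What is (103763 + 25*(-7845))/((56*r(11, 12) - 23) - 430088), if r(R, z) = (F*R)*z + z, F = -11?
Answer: 92362/510751 ≈ 0.18084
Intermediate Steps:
r(R, z) = z - 11*R*z (r(R, z) = (-11*R)*z + z = -11*R*z + z = z - 11*R*z)
(103763 + 25*(-7845))/((56*r(11, 12) - 23) - 430088) = (103763 + 25*(-7845))/((56*(12*(1 - 11*11)) - 23) - 430088) = (103763 - 196125)/((56*(12*(1 - 121)) - 23) - 430088) = -92362/((56*(12*(-120)) - 23) - 430088) = -92362/((56*(-1440) - 23) - 430088) = -92362/((-80640 - 23) - 430088) = -92362/(-80663 - 430088) = -92362/(-510751) = -92362*(-1/510751) = 92362/510751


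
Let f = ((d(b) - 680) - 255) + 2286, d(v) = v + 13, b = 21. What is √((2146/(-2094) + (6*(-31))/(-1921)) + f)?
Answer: 2*√1399738093721787/2011287 ≈ 37.203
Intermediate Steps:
d(v) = 13 + v
f = 1385 (f = (((13 + 21) - 680) - 255) + 2286 = ((34 - 680) - 255) + 2286 = (-646 - 255) + 2286 = -901 + 2286 = 1385)
√((2146/(-2094) + (6*(-31))/(-1921)) + f) = √((2146/(-2094) + (6*(-31))/(-1921)) + 1385) = √((2146*(-1/2094) - 186*(-1/1921)) + 1385) = √((-1073/1047 + 186/1921) + 1385) = √(-1866491/2011287 + 1385) = √(2783766004/2011287) = 2*√1399738093721787/2011287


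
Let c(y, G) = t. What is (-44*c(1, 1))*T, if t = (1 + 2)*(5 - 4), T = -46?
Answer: 6072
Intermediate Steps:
t = 3 (t = 3*1 = 3)
c(y, G) = 3
(-44*c(1, 1))*T = -44*3*(-46) = -132*(-46) = 6072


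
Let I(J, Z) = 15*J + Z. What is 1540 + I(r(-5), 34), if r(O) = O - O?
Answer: 1574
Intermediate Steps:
r(O) = 0
I(J, Z) = Z + 15*J
1540 + I(r(-5), 34) = 1540 + (34 + 15*0) = 1540 + (34 + 0) = 1540 + 34 = 1574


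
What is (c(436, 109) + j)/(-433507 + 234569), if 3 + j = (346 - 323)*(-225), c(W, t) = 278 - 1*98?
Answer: 2499/99469 ≈ 0.025123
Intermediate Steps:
c(W, t) = 180 (c(W, t) = 278 - 98 = 180)
j = -5178 (j = -3 + (346 - 323)*(-225) = -3 + 23*(-225) = -3 - 5175 = -5178)
(c(436, 109) + j)/(-433507 + 234569) = (180 - 5178)/(-433507 + 234569) = -4998/(-198938) = -4998*(-1/198938) = 2499/99469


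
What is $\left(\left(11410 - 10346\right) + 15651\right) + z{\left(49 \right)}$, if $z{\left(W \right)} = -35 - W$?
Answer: $16631$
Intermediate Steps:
$\left(\left(11410 - 10346\right) + 15651\right) + z{\left(49 \right)} = \left(\left(11410 - 10346\right) + 15651\right) - 84 = \left(1064 + 15651\right) - 84 = 16715 - 84 = 16631$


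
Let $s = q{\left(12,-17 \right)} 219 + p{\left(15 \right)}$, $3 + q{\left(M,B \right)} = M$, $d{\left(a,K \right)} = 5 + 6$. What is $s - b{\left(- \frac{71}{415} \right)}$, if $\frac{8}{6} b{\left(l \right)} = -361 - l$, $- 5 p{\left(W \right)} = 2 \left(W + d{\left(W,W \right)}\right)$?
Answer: $\frac{925957}{415} \approx 2231.2$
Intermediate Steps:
$d{\left(a,K \right)} = 11$
$q{\left(M,B \right)} = -3 + M$
$p{\left(W \right)} = - \frac{22}{5} - \frac{2 W}{5}$ ($p{\left(W \right)} = - \frac{2 \left(W + 11\right)}{5} = - \frac{2 \left(11 + W\right)}{5} = - \frac{22 + 2 W}{5} = - \frac{22}{5} - \frac{2 W}{5}$)
$b{\left(l \right)} = - \frac{1083}{4} - \frac{3 l}{4}$ ($b{\left(l \right)} = \frac{3 \left(-361 - l\right)}{4} = - \frac{1083}{4} - \frac{3 l}{4}$)
$s = \frac{9803}{5}$ ($s = \left(-3 + 12\right) 219 - \frac{52}{5} = 9 \cdot 219 - \frac{52}{5} = 1971 - \frac{52}{5} = \frac{9803}{5} \approx 1960.6$)
$s - b{\left(- \frac{71}{415} \right)} = \frac{9803}{5} - \left(- \frac{1083}{4} - \frac{3 \left(- \frac{71}{415}\right)}{4}\right) = \frac{9803}{5} - \left(- \frac{1083}{4} - \frac{3 \left(\left(-71\right) \frac{1}{415}\right)}{4}\right) = \frac{9803}{5} - \left(- \frac{1083}{4} - - \frac{213}{1660}\right) = \frac{9803}{5} - \left(- \frac{1083}{4} + \frac{213}{1660}\right) = \frac{9803}{5} - - \frac{112308}{415} = \frac{9803}{5} + \frac{112308}{415} = \frac{925957}{415}$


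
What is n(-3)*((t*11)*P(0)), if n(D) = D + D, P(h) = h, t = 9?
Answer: 0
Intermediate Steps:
n(D) = 2*D
n(-3)*((t*11)*P(0)) = (2*(-3))*((9*11)*0) = -594*0 = -6*0 = 0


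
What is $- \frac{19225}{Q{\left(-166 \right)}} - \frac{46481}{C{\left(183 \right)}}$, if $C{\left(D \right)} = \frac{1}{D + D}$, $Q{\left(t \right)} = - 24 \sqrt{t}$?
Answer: $-17012046 - \frac{19225 i \sqrt{166}}{3984} \approx -1.7012 \cdot 10^{7} - 62.173 i$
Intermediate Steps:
$C{\left(D \right)} = \frac{1}{2 D}$
$- \frac{19225}{Q{\left(-166 \right)}} - \frac{46481}{C{\left(183 \right)}} = - \frac{19225}{\left(-24\right) \sqrt{-166}} - \frac{46481}{\frac{1}{2} \cdot \frac{1}{183}} = - \frac{19225}{\left(-24\right) i \sqrt{166}} - \frac{46481}{\frac{1}{2} \cdot \frac{1}{183}} = - \frac{19225}{\left(-24\right) i \sqrt{166}} - 46481 \frac{1}{\frac{1}{366}} = - 19225 \frac{i \sqrt{166}}{3984} - 17012046 = - \frac{19225 i \sqrt{166}}{3984} - 17012046 = -17012046 - \frac{19225 i \sqrt{166}}{3984}$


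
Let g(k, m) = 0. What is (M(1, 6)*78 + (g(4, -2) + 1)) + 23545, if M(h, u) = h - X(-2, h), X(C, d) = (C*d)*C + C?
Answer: 23468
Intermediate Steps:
X(C, d) = C + d*C² (X(C, d) = d*C² + C = C + d*C²)
M(h, u) = 2 - 3*h (M(h, u) = h - (-2)*(1 - 2*h) = h - (-2 + 4*h) = h + (2 - 4*h) = 2 - 3*h)
(M(1, 6)*78 + (g(4, -2) + 1)) + 23545 = ((2 - 3*1)*78 + (0 + 1)) + 23545 = ((2 - 3)*78 + 1) + 23545 = (-1*78 + 1) + 23545 = (-78 + 1) + 23545 = -77 + 23545 = 23468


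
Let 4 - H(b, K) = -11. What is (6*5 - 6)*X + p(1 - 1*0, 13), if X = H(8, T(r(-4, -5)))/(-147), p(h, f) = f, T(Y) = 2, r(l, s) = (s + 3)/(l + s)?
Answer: 517/49 ≈ 10.551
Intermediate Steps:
r(l, s) = (3 + s)/(l + s)
H(b, K) = 15 (H(b, K) = 4 - 1*(-11) = 4 + 11 = 15)
X = -5/49 (X = 15/(-147) = 15*(-1/147) = -5/49 ≈ -0.10204)
(6*5 - 6)*X + p(1 - 1*0, 13) = (6*5 - 6)*(-5/49) + 13 = (30 - 6)*(-5/49) + 13 = 24*(-5/49) + 13 = -120/49 + 13 = 517/49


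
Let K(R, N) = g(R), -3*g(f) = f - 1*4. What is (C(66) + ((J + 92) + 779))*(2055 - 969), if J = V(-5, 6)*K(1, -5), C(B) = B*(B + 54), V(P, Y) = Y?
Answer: 9553542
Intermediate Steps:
g(f) = 4/3 - f/3 (g(f) = -(f - 1*4)/3 = -(f - 4)/3 = -(-4 + f)/3 = 4/3 - f/3)
K(R, N) = 4/3 - R/3
C(B) = B*(54 + B)
J = 6 (J = 6*(4/3 - 1/3*1) = 6*(4/3 - 1/3) = 6*1 = 6)
(C(66) + ((J + 92) + 779))*(2055 - 969) = (66*(54 + 66) + ((6 + 92) + 779))*(2055 - 969) = (66*120 + (98 + 779))*1086 = (7920 + 877)*1086 = 8797*1086 = 9553542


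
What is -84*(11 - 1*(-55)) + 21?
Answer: -5523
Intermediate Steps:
-84*(11 - 1*(-55)) + 21 = -84*(11 + 55) + 21 = -84*66 + 21 = -5544 + 21 = -5523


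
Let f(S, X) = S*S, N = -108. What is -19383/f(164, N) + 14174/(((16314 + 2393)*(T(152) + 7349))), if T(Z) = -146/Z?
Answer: -202464120380527/280980975081872 ≈ -0.72056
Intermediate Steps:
f(S, X) = S²
-19383/f(164, N) + 14174/(((16314 + 2393)*(T(152) + 7349))) = -19383/(164²) + 14174/(((16314 + 2393)*(-146/152 + 7349))) = -19383/26896 + 14174/((18707*(-146*1/152 + 7349))) = -19383*1/26896 + 14174/((18707*(-73/76 + 7349))) = -19383/26896 + 14174/((18707*(558451/76))) = -19383/26896 + 14174/(10446942857/76) = -19383/26896 + 14174*(76/10446942857) = -19383/26896 + 1077224/10446942857 = -202464120380527/280980975081872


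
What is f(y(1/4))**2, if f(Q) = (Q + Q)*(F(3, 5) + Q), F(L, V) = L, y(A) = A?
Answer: 169/64 ≈ 2.6406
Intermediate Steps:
f(Q) = 2*Q*(3 + Q) (f(Q) = (Q + Q)*(3 + Q) = (2*Q)*(3 + Q) = 2*Q*(3 + Q))
f(y(1/4))**2 = (2*(3 + 1/4)/4)**2 = (2*(1/4)*(3 + 1/4))**2 = (2*(1/4)*(13/4))**2 = (13/8)**2 = 169/64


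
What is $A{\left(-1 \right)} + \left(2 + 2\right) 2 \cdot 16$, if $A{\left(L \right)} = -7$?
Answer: $121$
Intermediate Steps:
$A{\left(-1 \right)} + \left(2 + 2\right) 2 \cdot 16 = -7 + \left(2 + 2\right) 2 \cdot 16 = -7 + 4 \cdot 2 \cdot 16 = -7 + 8 \cdot 16 = -7 + 128 = 121$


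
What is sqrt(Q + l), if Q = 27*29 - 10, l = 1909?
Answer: 3*sqrt(298) ≈ 51.788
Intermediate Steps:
Q = 773 (Q = 783 - 10 = 773)
sqrt(Q + l) = sqrt(773 + 1909) = sqrt(2682) = 3*sqrt(298)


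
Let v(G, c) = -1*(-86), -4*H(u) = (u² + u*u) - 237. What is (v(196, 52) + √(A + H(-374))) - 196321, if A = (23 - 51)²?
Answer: -196235 + I*√276379/2 ≈ -1.9624e+5 + 262.86*I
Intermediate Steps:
A = 784 (A = (-28)² = 784)
H(u) = 237/4 - u²/2 (H(u) = -((u² + u*u) - 237)/4 = -((u² + u²) - 237)/4 = -(2*u² - 237)/4 = -(-237 + 2*u²)/4 = 237/4 - u²/2)
v(G, c) = 86
(v(196, 52) + √(A + H(-374))) - 196321 = (86 + √(784 + (237/4 - ½*(-374)²))) - 196321 = (86 + √(784 + (237/4 - ½*139876))) - 196321 = (86 + √(784 + (237/4 - 69938))) - 196321 = (86 + √(784 - 279515/4)) - 196321 = (86 + √(-276379/4)) - 196321 = (86 + I*√276379/2) - 196321 = -196235 + I*√276379/2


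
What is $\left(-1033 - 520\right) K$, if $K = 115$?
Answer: $-178595$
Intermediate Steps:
$\left(-1033 - 520\right) K = \left(-1033 - 520\right) 115 = \left(-1553\right) 115 = -178595$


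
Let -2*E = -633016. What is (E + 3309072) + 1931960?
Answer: 5557540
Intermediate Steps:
E = 316508 (E = -½*(-633016) = 316508)
(E + 3309072) + 1931960 = (316508 + 3309072) + 1931960 = 3625580 + 1931960 = 5557540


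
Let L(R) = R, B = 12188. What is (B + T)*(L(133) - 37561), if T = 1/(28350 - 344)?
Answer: -6387783032106/14003 ≈ -4.5617e+8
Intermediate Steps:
T = 1/28006 ≈ 3.5707e-5
(B + T)*(L(133) - 37561) = (12188 + 1/28006)*(133 - 37561) = (341337129/28006)*(-37428) = -6387783032106/14003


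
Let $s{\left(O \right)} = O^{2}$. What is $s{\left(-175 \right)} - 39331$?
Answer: $-8706$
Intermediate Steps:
$s{\left(-175 \right)} - 39331 = \left(-175\right)^{2} - 39331 = 30625 - 39331 = -8706$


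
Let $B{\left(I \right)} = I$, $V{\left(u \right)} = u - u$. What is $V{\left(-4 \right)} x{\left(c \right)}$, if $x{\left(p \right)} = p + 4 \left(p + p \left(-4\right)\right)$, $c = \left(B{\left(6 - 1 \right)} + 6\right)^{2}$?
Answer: $0$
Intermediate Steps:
$V{\left(u \right)} = 0$
$c = 121$ ($c = \left(\left(6 - 1\right) + 6\right)^{2} = \left(5 + 6\right)^{2} = 11^{2} = 121$)
$x{\left(p \right)} = - 11 p$ ($x{\left(p \right)} = p + 4 \left(p - 4 p\right) = p + 4 \left(- 3 p\right) = p - 12 p = - 11 p$)
$V{\left(-4 \right)} x{\left(c \right)} = 0 \left(\left(-11\right) 121\right) = 0 \left(-1331\right) = 0$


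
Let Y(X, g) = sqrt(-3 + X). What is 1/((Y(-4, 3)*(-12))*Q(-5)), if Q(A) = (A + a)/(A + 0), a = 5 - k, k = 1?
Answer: 5*I*sqrt(7)/84 ≈ 0.15749*I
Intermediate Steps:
a = 4 (a = 5 - 1*1 = 5 - 1 = 4)
Q(A) = (4 + A)/A (Q(A) = (A + 4)/(A + 0) = (4 + A)/A)
1/((Y(-4, 3)*(-12))*Q(-5)) = 1/((sqrt(-3 - 4)*(-12))*((4 - 5)/(-5))) = 1/((sqrt(-7)*(-12))*(-1/5*(-1))) = 1/(((I*sqrt(7))*(-12))*(1/5)) = 1/(-12*I*sqrt(7)*(1/5)) = 1/(-12*I*sqrt(7)/5) = 5*I*sqrt(7)/84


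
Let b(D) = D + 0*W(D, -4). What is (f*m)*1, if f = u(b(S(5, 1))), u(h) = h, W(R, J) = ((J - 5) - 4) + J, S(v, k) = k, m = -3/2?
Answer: -3/2 ≈ -1.5000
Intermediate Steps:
m = -3/2 (m = -3*1/2 = -3/2 ≈ -1.5000)
W(R, J) = -9 + 2*J (W(R, J) = ((-5 + J) - 4) + J = (-9 + J) + J = -9 + 2*J)
b(D) = D (b(D) = D + 0*(-9 + 2*(-4)) = D + 0*(-9 - 8) = D + 0*(-17) = D + 0 = D)
f = 1
(f*m)*1 = (1*(-3/2))*1 = -3/2*1 = -3/2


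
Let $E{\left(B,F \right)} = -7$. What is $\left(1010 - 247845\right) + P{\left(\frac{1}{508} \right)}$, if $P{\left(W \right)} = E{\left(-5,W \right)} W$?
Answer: $- \frac{125392187}{508} \approx -2.4684 \cdot 10^{5}$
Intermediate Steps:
$P{\left(W \right)} = - 7 W$
$\left(1010 - 247845\right) + P{\left(\frac{1}{508} \right)} = \left(1010 - 247845\right) - \frac{7}{508} = -246835 - \frac{7}{508} = - \frac{125392187}{508}$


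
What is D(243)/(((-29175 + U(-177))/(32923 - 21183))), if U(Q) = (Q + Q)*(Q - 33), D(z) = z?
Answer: 190188/3011 ≈ 63.164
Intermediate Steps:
U(Q) = 2*Q*(-33 + Q) (U(Q) = (2*Q)*(-33 + Q) = 2*Q*(-33 + Q))
D(243)/(((-29175 + U(-177))/(32923 - 21183))) = 243/(((-29175 + 2*(-177)*(-33 - 177))/(32923 - 21183))) = 243/(((-29175 + 2*(-177)*(-210))/11740)) = 243/(((-29175 + 74340)*(1/11740))) = 243/((45165*(1/11740))) = 243/(9033/2348) = 243*(2348/9033) = 190188/3011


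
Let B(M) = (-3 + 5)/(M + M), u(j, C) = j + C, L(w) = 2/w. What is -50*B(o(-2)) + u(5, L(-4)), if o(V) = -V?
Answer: -41/2 ≈ -20.500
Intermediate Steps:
u(j, C) = C + j
B(M) = 1/M (B(M) = 2/((2*M)) = 2*(1/(2*M)) = 1/M)
-50*B(o(-2)) + u(5, L(-4)) = -50/((-1*(-2))) + (2/(-4) + 5) = -50/2 + (2*(-¼) + 5) = -50*½ + (-½ + 5) = -25 + 9/2 = -41/2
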